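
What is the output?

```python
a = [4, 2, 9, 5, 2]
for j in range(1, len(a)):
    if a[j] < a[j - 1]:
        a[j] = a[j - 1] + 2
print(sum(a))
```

43

j=1: 2<4, a[1] = 4+2 = 6 → [4, 6, 9, 5, 2]
j=2: 9>=6, unchanged → [4, 6, 9, 5, 2]
j=3: 5<9, a[3] = 9+2 = 11 → [4, 6, 9, 11, 2]
j=4: 2<11, a[4] = 11+2 = 13 → [4, 6, 9, 11, 13]
sum = 43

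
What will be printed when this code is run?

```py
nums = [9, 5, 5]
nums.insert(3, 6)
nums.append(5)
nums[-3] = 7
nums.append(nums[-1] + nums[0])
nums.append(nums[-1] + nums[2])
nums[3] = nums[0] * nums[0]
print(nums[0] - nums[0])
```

insert 6 at 3 → [9, 5, 5, 6]
append 5 → [9, 5, 5, 6, 5]
nums[-3] = 7 → [9, 5, 7, 6, 5]
append nums[-1]+nums[0] = 5+9 = 14 → [9, 5, 7, 6, 5, 14]
append nums[-1]+nums[2] = 14+7 = 21 → [9, 5, 7, 6, 5, 14, 21]
nums[3] = nums[0]*nums[0] = 9*9 = 81 → [9, 5, 7, 81, 5, 14, 21]
nums[0]-nums[0] = 9-9 = 0

0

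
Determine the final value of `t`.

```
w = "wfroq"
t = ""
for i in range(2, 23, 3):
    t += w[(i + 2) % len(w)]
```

i=2: add w[4]='q' → 'q'
i=5: add w[2]='r' → 'qr'
i=8: add w[0]='w' → 'qrw'
i=11: add w[3]='o' → 'qrwo'
i=14: add w[1]='f' → 'qrwof'
i=17: add w[4]='q' → 'qrwofq'
i=20: add w[2]='r' → 'qrwofqr'

'qrwofqr'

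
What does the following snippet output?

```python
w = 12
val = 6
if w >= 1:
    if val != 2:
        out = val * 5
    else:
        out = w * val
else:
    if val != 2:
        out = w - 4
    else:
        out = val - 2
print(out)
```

30

w=12, val=6
w >= 1 is True; val != 2 is True
→ out = val * 5 = 30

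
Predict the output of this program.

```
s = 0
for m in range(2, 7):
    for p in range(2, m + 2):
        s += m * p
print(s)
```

m=2,p=2: s = 0+4 = 4
m=2,p=3: s = 4+6 = 10
m=3,p=2: s = 10+6 = 16
m=3,p=3: s = 16+9 = 25
m=3,p=4: s = 25+12 = 37
m=4,p=2: s = 37+8 = 45
m=4,p=3: s = 45+12 = 57
m=4,p=4: s = 57+16 = 73
m=4,p=5: s = 73+20 = 93
m=5,p=2: s = 93+10 = 103
m=5,p=3: s = 103+15 = 118
m=5,p=4: s = 118+20 = 138
m=5,p=5: s = 138+25 = 163
m=5,p=6: s = 163+30 = 193
m=6,p=2: s = 193+12 = 205
m=6,p=3: s = 205+18 = 223
m=6,p=4: s = 223+24 = 247
m=6,p=5: s = 247+30 = 277
m=6,p=6: s = 277+36 = 313
m=6,p=7: s = 313+42 = 355

355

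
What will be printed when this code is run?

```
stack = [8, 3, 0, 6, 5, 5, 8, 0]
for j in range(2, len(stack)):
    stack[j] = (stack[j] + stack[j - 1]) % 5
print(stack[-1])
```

2

j=2: stack[2] = (0+3)%5 = 3 → [8, 3, 3, 6, 5, 5, 8, 0]
j=3: stack[3] = (6+3)%5 = 4 → [8, 3, 3, 4, 5, 5, 8, 0]
j=4: stack[4] = (5+4)%5 = 4 → [8, 3, 3, 4, 4, 5, 8, 0]
j=5: stack[5] = (5+4)%5 = 4 → [8, 3, 3, 4, 4, 4, 8, 0]
j=6: stack[6] = (8+4)%5 = 2 → [8, 3, 3, 4, 4, 4, 2, 0]
j=7: stack[7] = (0+2)%5 = 2 → [8, 3, 3, 4, 4, 4, 2, 2]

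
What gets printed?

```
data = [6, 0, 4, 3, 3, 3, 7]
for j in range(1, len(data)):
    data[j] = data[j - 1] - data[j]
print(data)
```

j=1: data[1] = 6-0 = 6 → [6, 6, 4, 3, 3, 3, 7]
j=2: data[2] = 6-4 = 2 → [6, 6, 2, 3, 3, 3, 7]
j=3: data[3] = 2-3 = -1 → [6, 6, 2, -1, 3, 3, 7]
j=4: data[4] = (-1)-3 = -4 → [6, 6, 2, -1, -4, 3, 7]
j=5: data[5] = (-4)-3 = -7 → [6, 6, 2, -1, -4, -7, 7]
j=6: data[6] = (-7)-7 = -14 → [6, 6, 2, -1, -4, -7, -14]

[6, 6, 2, -1, -4, -7, -14]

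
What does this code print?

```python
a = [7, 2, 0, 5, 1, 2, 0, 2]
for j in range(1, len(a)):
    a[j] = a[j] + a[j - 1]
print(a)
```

[7, 9, 9, 14, 15, 17, 17, 19]

j=1: a[1] = 2+7 = 9 → [7, 9, 0, 5, 1, 2, 0, 2]
j=2: a[2] = 0+9 = 9 → [7, 9, 9, 5, 1, 2, 0, 2]
j=3: a[3] = 5+9 = 14 → [7, 9, 9, 14, 1, 2, 0, 2]
j=4: a[4] = 1+14 = 15 → [7, 9, 9, 14, 15, 2, 0, 2]
j=5: a[5] = 2+15 = 17 → [7, 9, 9, 14, 15, 17, 0, 2]
j=6: a[6] = 0+17 = 17 → [7, 9, 9, 14, 15, 17, 17, 2]
j=7: a[7] = 2+17 = 19 → [7, 9, 9, 14, 15, 17, 17, 19]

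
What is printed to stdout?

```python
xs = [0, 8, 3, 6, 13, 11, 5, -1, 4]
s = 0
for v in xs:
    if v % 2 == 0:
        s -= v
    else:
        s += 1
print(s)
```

-13

v=0: even, s = 0-0 = 0
v=8: even, s = 0-8 = -8
v=3: not even, s = (-8)+1 = -7
v=6: even, s = (-7)-6 = -13
v=13: not even, s = (-13)+1 = -12
v=11: not even, s = (-12)+1 = -11
v=5: not even, s = (-11)+1 = -10
v=-1: not even, s = (-10)+1 = -9
v=4: even, s = (-9)-4 = -13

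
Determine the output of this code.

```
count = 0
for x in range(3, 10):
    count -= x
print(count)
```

x=3: count = 0-3 = -3
x=4: count = (-3)-4 = -7
x=5: count = (-7)-5 = -12
x=6: count = (-12)-6 = -18
x=7: count = (-18)-7 = -25
x=8: count = (-25)-8 = -33
x=9: count = (-33)-9 = -42

-42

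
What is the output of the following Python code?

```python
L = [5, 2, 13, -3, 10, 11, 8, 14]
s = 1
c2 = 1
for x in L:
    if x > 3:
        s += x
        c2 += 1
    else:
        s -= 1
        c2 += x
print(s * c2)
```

x=5: >3, s = 1+5 = 6; c2=2
x=2: not >3, s = 6-1 = 5; c2=4
x=13: >3, s = 5+13 = 18; c2=5
x=-3: not >3, s = 18-1 = 17; c2=2
x=10: >3, s = 17+10 = 27; c2=3
x=11: >3, s = 27+11 = 38; c2=4
x=8: >3, s = 38+8 = 46; c2=5
x=14: >3, s = 46+14 = 60; c2=6
s*c2 = 60*6 = 360

360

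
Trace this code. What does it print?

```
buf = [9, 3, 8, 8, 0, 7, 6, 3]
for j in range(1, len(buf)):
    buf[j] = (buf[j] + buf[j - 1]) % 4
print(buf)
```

[9, 0, 0, 0, 0, 3, 1, 0]

j=1: buf[1] = (3+9)%4 = 0 → [9, 0, 8, 8, 0, 7, 6, 3]
j=2: buf[2] = (8+0)%4 = 0 → [9, 0, 0, 8, 0, 7, 6, 3]
j=3: buf[3] = (8+0)%4 = 0 → [9, 0, 0, 0, 0, 7, 6, 3]
j=4: buf[4] = (0+0)%4 = 0 → [9, 0, 0, 0, 0, 7, 6, 3]
j=5: buf[5] = (7+0)%4 = 3 → [9, 0, 0, 0, 0, 3, 6, 3]
j=6: buf[6] = (6+3)%4 = 1 → [9, 0, 0, 0, 0, 3, 1, 3]
j=7: buf[7] = (3+1)%4 = 0 → [9, 0, 0, 0, 0, 3, 1, 0]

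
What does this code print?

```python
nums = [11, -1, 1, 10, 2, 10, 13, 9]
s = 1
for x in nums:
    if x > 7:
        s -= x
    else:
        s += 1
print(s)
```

x=11: >7, s = 1-11 = -10
x=-1: not >7, s = (-10)+1 = -9
x=1: not >7, s = (-9)+1 = -8
x=10: >7, s = (-8)-10 = -18
x=2: not >7, s = (-18)+1 = -17
x=10: >7, s = (-17)-10 = -27
x=13: >7, s = (-27)-13 = -40
x=9: >7, s = (-40)-9 = -49

-49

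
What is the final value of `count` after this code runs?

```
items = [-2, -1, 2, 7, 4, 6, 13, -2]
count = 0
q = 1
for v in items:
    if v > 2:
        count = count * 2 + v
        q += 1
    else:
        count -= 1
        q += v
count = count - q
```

v=-2: not >2, count = 0-1 = -1; q=-1
v=-1: not >2, count = (-1)-1 = -2; q=-2
v=2: not >2, count = (-2)-1 = -3; q=0
v=7: >2, count = (-3)*2+7 = 1; q=1
v=4: >2, count = 1*2+4 = 6; q=2
v=6: >2, count = 6*2+6 = 18; q=3
v=13: >2, count = 18*2+13 = 49; q=4
v=-2: not >2, count = 49-1 = 48; q=2
count-q = 48-2 = 46

46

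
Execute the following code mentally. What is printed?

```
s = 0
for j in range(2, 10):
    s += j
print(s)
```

44

j=2: s = 0+2 = 2
j=3: s = 2+3 = 5
j=4: s = 5+4 = 9
j=5: s = 9+5 = 14
j=6: s = 14+6 = 20
j=7: s = 20+7 = 27
j=8: s = 27+8 = 35
j=9: s = 35+9 = 44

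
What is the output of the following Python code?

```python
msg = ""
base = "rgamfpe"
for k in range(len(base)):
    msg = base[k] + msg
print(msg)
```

k=0: prepend 'r' → 'r'
k=1: prepend 'g' → 'gr'
k=2: prepend 'a' → 'agr'
k=3: prepend 'm' → 'magr'
k=4: prepend 'f' → 'fmagr'
k=5: prepend 'p' → 'pfmagr'
k=6: prepend 'e' → 'epfmagr'

epfmagr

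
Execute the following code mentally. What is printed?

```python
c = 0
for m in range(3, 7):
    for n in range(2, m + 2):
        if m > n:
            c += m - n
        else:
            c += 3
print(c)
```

44

m=3,n=2: 3>2, c = 0+1 = 1
m=3,n=3: not 3>3, c = 1+3 = 4
m=3,n=4: not 3>4, c = 4+3 = 7
m=4,n=2: 4>2, c = 7+2 = 9
m=4,n=3: 4>3, c = 9+1 = 10
m=4,n=4: not 4>4, c = 10+3 = 13
m=4,n=5: not 4>5, c = 13+3 = 16
m=5,n=2: 5>2, c = 16+3 = 19
m=5,n=3: 5>3, c = 19+2 = 21
m=5,n=4: 5>4, c = 21+1 = 22
m=5,n=5: not 5>5, c = 22+3 = 25
m=5,n=6: not 5>6, c = 25+3 = 28
m=6,n=2: 6>2, c = 28+4 = 32
m=6,n=3: 6>3, c = 32+3 = 35
m=6,n=4: 6>4, c = 35+2 = 37
m=6,n=5: 6>5, c = 37+1 = 38
m=6,n=6: not 6>6, c = 38+3 = 41
m=6,n=7: not 6>7, c = 41+3 = 44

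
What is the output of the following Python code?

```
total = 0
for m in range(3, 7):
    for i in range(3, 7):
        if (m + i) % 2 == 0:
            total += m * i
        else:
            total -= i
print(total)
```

128

m=3,i=3: even sum, total = 0+9 = 9
m=3,i=4: odd sum, total = 9-4 = 5
m=3,i=5: even sum, total = 5+15 = 20
m=3,i=6: odd sum, total = 20-6 = 14
m=4,i=3: odd sum, total = 14-3 = 11
m=4,i=4: even sum, total = 11+16 = 27
m=4,i=5: odd sum, total = 27-5 = 22
m=4,i=6: even sum, total = 22+24 = 46
m=5,i=3: even sum, total = 46+15 = 61
m=5,i=4: odd sum, total = 61-4 = 57
m=5,i=5: even sum, total = 57+25 = 82
m=5,i=6: odd sum, total = 82-6 = 76
m=6,i=3: odd sum, total = 76-3 = 73
m=6,i=4: even sum, total = 73+24 = 97
m=6,i=5: odd sum, total = 97-5 = 92
m=6,i=6: even sum, total = 92+36 = 128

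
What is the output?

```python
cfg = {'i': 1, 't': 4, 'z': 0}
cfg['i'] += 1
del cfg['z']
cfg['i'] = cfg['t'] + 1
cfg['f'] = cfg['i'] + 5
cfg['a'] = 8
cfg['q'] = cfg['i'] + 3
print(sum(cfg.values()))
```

35

cfg['i'] = 1+1 = 2 → {'i': 2, 't': 4, 'z': 0}
del 'z' → {'i': 2, 't': 4}
cfg['i'] = cfg['t']+1 = 5 → {'i': 5, 't': 4}
cfg['f'] = cfg['i']+5 = 10 → {'i': 5, 't': 4, 'f': 10}
cfg['a'] = 8 → {'i': 5, 't': 4, 'f': 10, 'a': 8}
cfg['q'] = cfg['i']+3 = 8 → {'i': 5, 't': 4, 'f': 10, 'a': 8, 'q': 8}
sum of values = 35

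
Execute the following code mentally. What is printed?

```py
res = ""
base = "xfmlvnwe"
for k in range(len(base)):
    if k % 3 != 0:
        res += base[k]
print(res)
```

fmvne

k=0: skip
k=1: add 'f' → 'f'
k=2: add 'm' → 'fm'
k=3: skip
k=4: add 'v' → 'fmv'
k=5: add 'n' → 'fmvn'
k=6: skip
k=7: add 'e' → 'fmvne'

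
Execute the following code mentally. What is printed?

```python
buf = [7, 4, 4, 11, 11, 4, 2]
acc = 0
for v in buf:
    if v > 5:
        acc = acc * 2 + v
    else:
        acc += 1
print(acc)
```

v=7: >5, acc = 0*2+7 = 7
v=4: not >5, acc = 7+1 = 8
v=4: not >5, acc = 8+1 = 9
v=11: >5, acc = 9*2+11 = 29
v=11: >5, acc = 29*2+11 = 69
v=4: not >5, acc = 69+1 = 70
v=2: not >5, acc = 70+1 = 71

71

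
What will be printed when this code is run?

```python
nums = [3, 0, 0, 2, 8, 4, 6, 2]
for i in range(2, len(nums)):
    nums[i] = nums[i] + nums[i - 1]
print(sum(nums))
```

71

i=2: nums[2] = 0+0 = 0 → [3, 0, 0, 2, 8, 4, 6, 2]
i=3: nums[3] = 2+0 = 2 → [3, 0, 0, 2, 8, 4, 6, 2]
i=4: nums[4] = 8+2 = 10 → [3, 0, 0, 2, 10, 4, 6, 2]
i=5: nums[5] = 4+10 = 14 → [3, 0, 0, 2, 10, 14, 6, 2]
i=6: nums[6] = 6+14 = 20 → [3, 0, 0, 2, 10, 14, 20, 2]
i=7: nums[7] = 2+20 = 22 → [3, 0, 0, 2, 10, 14, 20, 22]
sum = 71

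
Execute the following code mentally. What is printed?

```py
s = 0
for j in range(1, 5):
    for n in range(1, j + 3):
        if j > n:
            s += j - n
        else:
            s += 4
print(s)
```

j=1,n=1: not 1>1, s = 0+4 = 4
j=1,n=2: not 1>2, s = 4+4 = 8
j=1,n=3: not 1>3, s = 8+4 = 12
j=2,n=1: 2>1, s = 12+1 = 13
j=2,n=2: not 2>2, s = 13+4 = 17
j=2,n=3: not 2>3, s = 17+4 = 21
j=2,n=4: not 2>4, s = 21+4 = 25
j=3,n=1: 3>1, s = 25+2 = 27
j=3,n=2: 3>2, s = 27+1 = 28
j=3,n=3: not 3>3, s = 28+4 = 32
j=3,n=4: not 3>4, s = 32+4 = 36
j=3,n=5: not 3>5, s = 36+4 = 40
j=4,n=1: 4>1, s = 40+3 = 43
j=4,n=2: 4>2, s = 43+2 = 45
j=4,n=3: 4>3, s = 45+1 = 46
j=4,n=4: not 4>4, s = 46+4 = 50
j=4,n=5: not 4>5, s = 50+4 = 54
j=4,n=6: not 4>6, s = 54+4 = 58

58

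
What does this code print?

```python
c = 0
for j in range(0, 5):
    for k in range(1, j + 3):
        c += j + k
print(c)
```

105

j=0,k=1: c = 0+1 = 1
j=0,k=2: c = 1+2 = 3
j=1,k=1: c = 3+2 = 5
j=1,k=2: c = 5+3 = 8
j=1,k=3: c = 8+4 = 12
j=2,k=1: c = 12+3 = 15
j=2,k=2: c = 15+4 = 19
j=2,k=3: c = 19+5 = 24
j=2,k=4: c = 24+6 = 30
j=3,k=1: c = 30+4 = 34
j=3,k=2: c = 34+5 = 39
j=3,k=3: c = 39+6 = 45
j=3,k=4: c = 45+7 = 52
j=3,k=5: c = 52+8 = 60
j=4,k=1: c = 60+5 = 65
j=4,k=2: c = 65+6 = 71
j=4,k=3: c = 71+7 = 78
j=4,k=4: c = 78+8 = 86
j=4,k=5: c = 86+9 = 95
j=4,k=6: c = 95+10 = 105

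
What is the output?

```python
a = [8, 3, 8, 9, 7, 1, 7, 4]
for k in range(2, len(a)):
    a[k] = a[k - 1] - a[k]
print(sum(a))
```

k=2: a[2] = 3-8 = -5 → [8, 3, -5, 9, 7, 1, 7, 4]
k=3: a[3] = (-5)-9 = -14 → [8, 3, -5, -14, 7, 1, 7, 4]
k=4: a[4] = (-14)-7 = -21 → [8, 3, -5, -14, -21, 1, 7, 4]
k=5: a[5] = (-21)-1 = -22 → [8, 3, -5, -14, -21, -22, 7, 4]
k=6: a[6] = (-22)-7 = -29 → [8, 3, -5, -14, -21, -22, -29, 4]
k=7: a[7] = (-29)-4 = -33 → [8, 3, -5, -14, -21, -22, -29, -33]
sum = -113

-113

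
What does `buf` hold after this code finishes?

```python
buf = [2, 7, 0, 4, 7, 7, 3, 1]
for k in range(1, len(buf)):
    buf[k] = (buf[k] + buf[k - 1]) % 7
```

k=1: buf[1] = (7+2)%7 = 2 → [2, 2, 0, 4, 7, 7, 3, 1]
k=2: buf[2] = (0+2)%7 = 2 → [2, 2, 2, 4, 7, 7, 3, 1]
k=3: buf[3] = (4+2)%7 = 6 → [2, 2, 2, 6, 7, 7, 3, 1]
k=4: buf[4] = (7+6)%7 = 6 → [2, 2, 2, 6, 6, 7, 3, 1]
k=5: buf[5] = (7+6)%7 = 6 → [2, 2, 2, 6, 6, 6, 3, 1]
k=6: buf[6] = (3+6)%7 = 2 → [2, 2, 2, 6, 6, 6, 2, 1]
k=7: buf[7] = (1+2)%7 = 3 → [2, 2, 2, 6, 6, 6, 2, 3]

[2, 2, 2, 6, 6, 6, 2, 3]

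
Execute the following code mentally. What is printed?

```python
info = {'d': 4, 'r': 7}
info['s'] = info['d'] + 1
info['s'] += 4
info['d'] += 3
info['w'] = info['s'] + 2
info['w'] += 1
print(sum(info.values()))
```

35

info['s'] = info['d']+1 = 5 → {'d': 4, 'r': 7, 's': 5}
info['s'] = 5+4 = 9 → {'d': 4, 'r': 7, 's': 9}
info['d'] = 4+3 = 7 → {'d': 7, 'r': 7, 's': 9}
info['w'] = info['s']+2 = 11 → {'d': 7, 'r': 7, 's': 9, 'w': 11}
info['w'] = 11+1 = 12 → {'d': 7, 'r': 7, 's': 9, 'w': 12}
sum of values = 35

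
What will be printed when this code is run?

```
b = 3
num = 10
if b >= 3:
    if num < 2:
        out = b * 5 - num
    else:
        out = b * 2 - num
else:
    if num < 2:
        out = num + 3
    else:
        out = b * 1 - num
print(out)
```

-4

b=3, num=10
b >= 3 is True; num < 2 is False
→ out = b * 2 - num = -4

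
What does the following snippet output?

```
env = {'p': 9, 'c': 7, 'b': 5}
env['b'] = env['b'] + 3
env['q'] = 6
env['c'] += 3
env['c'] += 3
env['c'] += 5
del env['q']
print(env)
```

{'p': 9, 'c': 18, 'b': 8}

env['b'] = env['b']+3 = 8 → {'p': 9, 'c': 7, 'b': 8}
env['q'] = 6 → {'p': 9, 'c': 7, 'b': 8, 'q': 6}
env['c'] = 7+3 = 10 → {'p': 9, 'c': 10, 'b': 8, 'q': 6}
env['c'] = 10+3 = 13 → {'p': 9, 'c': 13, 'b': 8, 'q': 6}
env['c'] = 13+5 = 18 → {'p': 9, 'c': 18, 'b': 8, 'q': 6}
del 'q' → {'p': 9, 'c': 18, 'b': 8}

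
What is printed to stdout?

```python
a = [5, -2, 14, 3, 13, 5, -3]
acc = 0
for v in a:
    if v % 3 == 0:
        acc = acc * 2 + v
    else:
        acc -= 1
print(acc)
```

v=5: not %3==0, acc = 0-1 = -1
v=-2: not %3==0, acc = (-1)-1 = -2
v=14: not %3==0, acc = (-2)-1 = -3
v=3: %3==0, acc = (-3)*2+3 = -3
v=13: not %3==0, acc = (-3)-1 = -4
v=5: not %3==0, acc = (-4)-1 = -5
v=-3: %3==0, acc = (-5)*2+(-3) = -13

-13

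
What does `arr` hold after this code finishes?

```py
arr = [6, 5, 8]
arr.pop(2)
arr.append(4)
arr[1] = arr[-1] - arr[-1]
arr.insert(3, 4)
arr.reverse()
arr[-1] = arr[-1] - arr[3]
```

[4, 4, 0, 0]

pop(2) removes 8 → [6, 5]
append 4 → [6, 5, 4]
arr[1] = arr[-1]-arr[-1] = 4-4 = 0 → [6, 0, 4]
insert 4 at 3 → [6, 0, 4, 4]
reverse → [4, 4, 0, 6]
arr[-1] = arr[-1]-arr[3] = 6-6 = 0 → [4, 4, 0, 0]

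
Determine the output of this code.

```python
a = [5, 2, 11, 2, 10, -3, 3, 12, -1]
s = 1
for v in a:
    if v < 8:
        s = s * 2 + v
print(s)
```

265

v=5: <8, s = 1*2+5 = 7
v=2: <8, s = 7*2+2 = 16
v=11: not <8
v=2: <8, s = 16*2+2 = 34
v=10: not <8
v=-3: <8, s = 34*2+(-3) = 65
v=3: <8, s = 65*2+3 = 133
v=12: not <8
v=-1: <8, s = 133*2+(-1) = 265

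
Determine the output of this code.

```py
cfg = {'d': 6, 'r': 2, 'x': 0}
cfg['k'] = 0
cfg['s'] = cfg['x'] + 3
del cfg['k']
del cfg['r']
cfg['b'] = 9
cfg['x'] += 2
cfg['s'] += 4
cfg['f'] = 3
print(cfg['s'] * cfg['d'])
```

42

cfg['k'] = 0 → {'d': 6, 'r': 2, 'x': 0, 'k': 0}
cfg['s'] = cfg['x']+3 = 3 → {'d': 6, 'r': 2, 'x': 0, 'k': 0, 's': 3}
del 'k' → {'d': 6, 'r': 2, 'x': 0, 's': 3}
del 'r' → {'d': 6, 'x': 0, 's': 3}
cfg['b'] = 9 → {'d': 6, 'x': 0, 's': 3, 'b': 9}
cfg['x'] = 0+2 = 2 → {'d': 6, 'x': 2, 's': 3, 'b': 9}
cfg['s'] = 3+4 = 7 → {'d': 6, 'x': 2, 's': 7, 'b': 9}
cfg['f'] = 3 → {'d': 6, 'x': 2, 's': 7, 'b': 9, 'f': 3}
cfg['s']*cfg['d'] = 7*6 = 42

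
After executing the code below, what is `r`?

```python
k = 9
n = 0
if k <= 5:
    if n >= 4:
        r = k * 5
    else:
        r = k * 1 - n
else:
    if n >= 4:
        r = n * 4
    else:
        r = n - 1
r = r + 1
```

0

k=9, n=0
k <= 5 is False; n >= 4 is False
→ r = n - 1 = -1
r = (-1)+1 = 0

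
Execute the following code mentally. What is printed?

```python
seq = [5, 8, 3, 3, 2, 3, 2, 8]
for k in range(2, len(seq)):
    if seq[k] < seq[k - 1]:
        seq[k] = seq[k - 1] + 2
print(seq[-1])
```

20

k=2: 3<8, seq[2] = 8+2 = 10 → [5, 8, 10, 3, 2, 3, 2, 8]
k=3: 3<10, seq[3] = 10+2 = 12 → [5, 8, 10, 12, 2, 3, 2, 8]
k=4: 2<12, seq[4] = 12+2 = 14 → [5, 8, 10, 12, 14, 3, 2, 8]
k=5: 3<14, seq[5] = 14+2 = 16 → [5, 8, 10, 12, 14, 16, 2, 8]
k=6: 2<16, seq[6] = 16+2 = 18 → [5, 8, 10, 12, 14, 16, 18, 8]
k=7: 8<18, seq[7] = 18+2 = 20 → [5, 8, 10, 12, 14, 16, 18, 20]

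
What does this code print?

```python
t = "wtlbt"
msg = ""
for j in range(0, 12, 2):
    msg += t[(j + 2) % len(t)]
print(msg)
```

lttbwl

j=0: add t[2]='l' → 'l'
j=2: add t[4]='t' → 'lt'
j=4: add t[1]='t' → 'ltt'
j=6: add t[3]='b' → 'lttb'
j=8: add t[0]='w' → 'lttbw'
j=10: add t[2]='l' → 'lttbwl'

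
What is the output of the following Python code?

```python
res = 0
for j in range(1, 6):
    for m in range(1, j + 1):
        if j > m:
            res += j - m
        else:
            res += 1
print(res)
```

j=1,m=1: not 1>1, res = 0+1 = 1
j=2,m=1: 2>1, res = 1+1 = 2
j=2,m=2: not 2>2, res = 2+1 = 3
j=3,m=1: 3>1, res = 3+2 = 5
j=3,m=2: 3>2, res = 5+1 = 6
j=3,m=3: not 3>3, res = 6+1 = 7
j=4,m=1: 4>1, res = 7+3 = 10
j=4,m=2: 4>2, res = 10+2 = 12
j=4,m=3: 4>3, res = 12+1 = 13
j=4,m=4: not 4>4, res = 13+1 = 14
j=5,m=1: 5>1, res = 14+4 = 18
j=5,m=2: 5>2, res = 18+3 = 21
j=5,m=3: 5>3, res = 21+2 = 23
j=5,m=4: 5>4, res = 23+1 = 24
j=5,m=5: not 5>5, res = 24+1 = 25

25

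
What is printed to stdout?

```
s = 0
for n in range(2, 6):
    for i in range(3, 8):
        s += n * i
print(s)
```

350

n=2,i=3: s = 0+6 = 6
n=2,i=4: s = 6+8 = 14
n=2,i=5: s = 14+10 = 24
n=2,i=6: s = 24+12 = 36
n=2,i=7: s = 36+14 = 50
n=3,i=3: s = 50+9 = 59
n=3,i=4: s = 59+12 = 71
n=3,i=5: s = 71+15 = 86
n=3,i=6: s = 86+18 = 104
n=3,i=7: s = 104+21 = 125
n=4,i=3: s = 125+12 = 137
n=4,i=4: s = 137+16 = 153
n=4,i=5: s = 153+20 = 173
n=4,i=6: s = 173+24 = 197
n=4,i=7: s = 197+28 = 225
n=5,i=3: s = 225+15 = 240
n=5,i=4: s = 240+20 = 260
n=5,i=5: s = 260+25 = 285
n=5,i=6: s = 285+30 = 315
n=5,i=7: s = 315+35 = 350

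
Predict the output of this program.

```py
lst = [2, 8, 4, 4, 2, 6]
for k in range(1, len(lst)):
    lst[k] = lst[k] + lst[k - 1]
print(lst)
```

[2, 10, 14, 18, 20, 26]

k=1: lst[1] = 8+2 = 10 → [2, 10, 4, 4, 2, 6]
k=2: lst[2] = 4+10 = 14 → [2, 10, 14, 4, 2, 6]
k=3: lst[3] = 4+14 = 18 → [2, 10, 14, 18, 2, 6]
k=4: lst[4] = 2+18 = 20 → [2, 10, 14, 18, 20, 6]
k=5: lst[5] = 6+20 = 26 → [2, 10, 14, 18, 20, 26]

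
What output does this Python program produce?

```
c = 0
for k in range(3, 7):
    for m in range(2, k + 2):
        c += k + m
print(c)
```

156

k=3,m=2: c = 0+5 = 5
k=3,m=3: c = 5+6 = 11
k=3,m=4: c = 11+7 = 18
k=4,m=2: c = 18+6 = 24
k=4,m=3: c = 24+7 = 31
k=4,m=4: c = 31+8 = 39
k=4,m=5: c = 39+9 = 48
k=5,m=2: c = 48+7 = 55
k=5,m=3: c = 55+8 = 63
k=5,m=4: c = 63+9 = 72
k=5,m=5: c = 72+10 = 82
k=5,m=6: c = 82+11 = 93
k=6,m=2: c = 93+8 = 101
k=6,m=3: c = 101+9 = 110
k=6,m=4: c = 110+10 = 120
k=6,m=5: c = 120+11 = 131
k=6,m=6: c = 131+12 = 143
k=6,m=7: c = 143+13 = 156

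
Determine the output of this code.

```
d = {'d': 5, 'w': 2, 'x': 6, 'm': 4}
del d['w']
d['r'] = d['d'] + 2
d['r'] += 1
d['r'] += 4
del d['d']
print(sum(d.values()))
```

22

del 'w' → {'d': 5, 'x': 6, 'm': 4}
d['r'] = d['d']+2 = 7 → {'d': 5, 'x': 6, 'm': 4, 'r': 7}
d['r'] = 7+1 = 8 → {'d': 5, 'x': 6, 'm': 4, 'r': 8}
d['r'] = 8+4 = 12 → {'d': 5, 'x': 6, 'm': 4, 'r': 12}
del 'd' → {'x': 6, 'm': 4, 'r': 12}
sum of values = 22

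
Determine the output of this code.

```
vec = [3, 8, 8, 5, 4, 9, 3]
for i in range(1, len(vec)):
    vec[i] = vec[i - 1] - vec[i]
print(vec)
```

[3, -5, -13, -18, -22, -31, -34]

i=1: vec[1] = 3-8 = -5 → [3, -5, 8, 5, 4, 9, 3]
i=2: vec[2] = (-5)-8 = -13 → [3, -5, -13, 5, 4, 9, 3]
i=3: vec[3] = (-13)-5 = -18 → [3, -5, -13, -18, 4, 9, 3]
i=4: vec[4] = (-18)-4 = -22 → [3, -5, -13, -18, -22, 9, 3]
i=5: vec[5] = (-22)-9 = -31 → [3, -5, -13, -18, -22, -31, 3]
i=6: vec[6] = (-31)-3 = -34 → [3, -5, -13, -18, -22, -31, -34]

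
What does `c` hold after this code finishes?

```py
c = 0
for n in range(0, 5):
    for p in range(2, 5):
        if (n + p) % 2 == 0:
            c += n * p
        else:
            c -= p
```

n=0,p=2: even sum, c = 0+0 = 0
n=0,p=3: odd sum, c = 0-3 = -3
n=0,p=4: even sum, c = (-3)+0 = -3
n=1,p=2: odd sum, c = (-3)-2 = -5
n=1,p=3: even sum, c = (-5)+3 = -2
n=1,p=4: odd sum, c = (-2)-4 = -6
n=2,p=2: even sum, c = (-6)+4 = -2
n=2,p=3: odd sum, c = (-2)-3 = -5
n=2,p=4: even sum, c = (-5)+8 = 3
n=3,p=2: odd sum, c = 3-2 = 1
n=3,p=3: even sum, c = 1+9 = 10
n=3,p=4: odd sum, c = 10-4 = 6
n=4,p=2: even sum, c = 6+8 = 14
n=4,p=3: odd sum, c = 14-3 = 11
n=4,p=4: even sum, c = 11+16 = 27

27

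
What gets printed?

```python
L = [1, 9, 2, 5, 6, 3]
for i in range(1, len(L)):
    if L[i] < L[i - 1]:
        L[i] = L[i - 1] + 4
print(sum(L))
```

86

i=1: 9>=1, unchanged → [1, 9, 2, 5, 6, 3]
i=2: 2<9, L[2] = 9+4 = 13 → [1, 9, 13, 5, 6, 3]
i=3: 5<13, L[3] = 13+4 = 17 → [1, 9, 13, 17, 6, 3]
i=4: 6<17, L[4] = 17+4 = 21 → [1, 9, 13, 17, 21, 3]
i=5: 3<21, L[5] = 21+4 = 25 → [1, 9, 13, 17, 21, 25]
sum = 86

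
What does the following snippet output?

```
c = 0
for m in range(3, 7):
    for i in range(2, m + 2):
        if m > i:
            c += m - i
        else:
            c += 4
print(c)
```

m=3,i=2: 3>2, c = 0+1 = 1
m=3,i=3: not 3>3, c = 1+4 = 5
m=3,i=4: not 3>4, c = 5+4 = 9
m=4,i=2: 4>2, c = 9+2 = 11
m=4,i=3: 4>3, c = 11+1 = 12
m=4,i=4: not 4>4, c = 12+4 = 16
m=4,i=5: not 4>5, c = 16+4 = 20
m=5,i=2: 5>2, c = 20+3 = 23
m=5,i=3: 5>3, c = 23+2 = 25
m=5,i=4: 5>4, c = 25+1 = 26
m=5,i=5: not 5>5, c = 26+4 = 30
m=5,i=6: not 5>6, c = 30+4 = 34
m=6,i=2: 6>2, c = 34+4 = 38
m=6,i=3: 6>3, c = 38+3 = 41
m=6,i=4: 6>4, c = 41+2 = 43
m=6,i=5: 6>5, c = 43+1 = 44
m=6,i=6: not 6>6, c = 44+4 = 48
m=6,i=7: not 6>7, c = 48+4 = 52

52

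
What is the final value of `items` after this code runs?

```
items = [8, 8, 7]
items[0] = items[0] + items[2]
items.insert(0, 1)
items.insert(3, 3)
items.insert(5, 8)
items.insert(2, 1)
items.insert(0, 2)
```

[2, 1, 15, 1, 8, 3, 7, 8]

items[0] = items[0]+items[2] = 8+7 = 15 → [15, 8, 7]
insert 1 at 0 → [1, 15, 8, 7]
insert 3 at 3 → [1, 15, 8, 3, 7]
insert 8 at 5 → [1, 15, 8, 3, 7, 8]
insert 1 at 2 → [1, 15, 1, 8, 3, 7, 8]
insert 2 at 0 → [2, 1, 15, 1, 8, 3, 7, 8]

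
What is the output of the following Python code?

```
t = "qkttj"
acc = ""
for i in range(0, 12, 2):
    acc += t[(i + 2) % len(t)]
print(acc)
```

i=0: add t[2]='t' → 't'
i=2: add t[4]='j' → 'tj'
i=4: add t[1]='k' → 'tjk'
i=6: add t[3]='t' → 'tjkt'
i=8: add t[0]='q' → 'tjktq'
i=10: add t[2]='t' → 'tjktqt'

tjktqt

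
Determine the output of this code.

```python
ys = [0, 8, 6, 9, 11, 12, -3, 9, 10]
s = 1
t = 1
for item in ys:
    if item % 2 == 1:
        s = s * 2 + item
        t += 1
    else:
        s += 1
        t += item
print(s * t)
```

7708

item=0: not odd, s = 1+1 = 2; t=1
item=8: not odd, s = 2+1 = 3; t=9
item=6: not odd, s = 3+1 = 4; t=15
item=9: odd, s = 4*2+9 = 17; t=16
item=11: odd, s = 17*2+11 = 45; t=17
item=12: not odd, s = 45+1 = 46; t=29
item=-3: odd, s = 46*2+(-3) = 89; t=30
item=9: odd, s = 89*2+9 = 187; t=31
item=10: not odd, s = 187+1 = 188; t=41
s*t = 188*41 = 7708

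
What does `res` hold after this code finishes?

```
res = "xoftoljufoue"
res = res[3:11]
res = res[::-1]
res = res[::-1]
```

'toljufou'

slice [3:11] → 'toljufou'
reverse → 'uofujlot'
reverse → 'toljufou'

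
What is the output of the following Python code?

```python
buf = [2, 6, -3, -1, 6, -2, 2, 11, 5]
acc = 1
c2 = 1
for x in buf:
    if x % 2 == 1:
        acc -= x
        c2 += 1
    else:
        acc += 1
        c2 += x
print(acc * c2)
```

-114

x=2: not odd, acc = 1+1 = 2; c2=3
x=6: not odd, acc = 2+1 = 3; c2=9
x=-3: odd, acc = 3-(-3) = 6; c2=10
x=-1: odd, acc = 6-(-1) = 7; c2=11
x=6: not odd, acc = 7+1 = 8; c2=17
x=-2: not odd, acc = 8+1 = 9; c2=15
x=2: not odd, acc = 9+1 = 10; c2=17
x=11: odd, acc = 10-11 = -1; c2=18
x=5: odd, acc = (-1)-5 = -6; c2=19
acc*c2 = (-6)*19 = -114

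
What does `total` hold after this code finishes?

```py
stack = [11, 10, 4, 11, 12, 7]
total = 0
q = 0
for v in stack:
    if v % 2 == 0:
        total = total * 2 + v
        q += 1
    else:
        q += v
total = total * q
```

1920

v=11: not even; q=11
v=10: even, total = 0*2+10 = 10; q=12
v=4: even, total = 10*2+4 = 24; q=13
v=11: not even; q=24
v=12: even, total = 24*2+12 = 60; q=25
v=7: not even; q=32
total*q = 60*32 = 1920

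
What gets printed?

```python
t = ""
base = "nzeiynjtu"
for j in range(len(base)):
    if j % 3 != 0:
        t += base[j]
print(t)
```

j=0: skip
j=1: add 'z' → 'z'
j=2: add 'e' → 'ze'
j=3: skip
j=4: add 'y' → 'zey'
j=5: add 'n' → 'zeyn'
j=6: skip
j=7: add 't' → 'zeynt'
j=8: add 'u' → 'zeyntu'

zeyntu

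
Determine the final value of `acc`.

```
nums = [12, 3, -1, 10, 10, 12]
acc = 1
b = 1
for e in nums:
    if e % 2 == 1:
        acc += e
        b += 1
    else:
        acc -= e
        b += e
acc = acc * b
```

-1927

e=12: not odd, acc = 1-12 = -11; b=13
e=3: odd, acc = (-11)+3 = -8; b=14
e=-1: odd, acc = (-8)+(-1) = -9; b=15
e=10: not odd, acc = (-9)-10 = -19; b=25
e=10: not odd, acc = (-19)-10 = -29; b=35
e=12: not odd, acc = (-29)-12 = -41; b=47
acc*b = (-41)*47 = -1927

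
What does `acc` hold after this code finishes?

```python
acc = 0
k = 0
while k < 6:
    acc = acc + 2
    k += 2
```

6

k=0: acc = 0+2 = 2
k=2: acc = 2+2 = 4
k=4: acc = 4+2 = 6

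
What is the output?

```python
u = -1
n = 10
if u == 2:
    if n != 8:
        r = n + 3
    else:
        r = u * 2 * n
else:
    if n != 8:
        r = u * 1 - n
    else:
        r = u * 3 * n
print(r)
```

u=-1, n=10
u == 2 is False; n != 8 is True
→ r = u * 1 - n = -11

-11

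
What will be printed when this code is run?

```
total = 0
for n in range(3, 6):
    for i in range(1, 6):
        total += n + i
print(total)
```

105

n=3,i=1: total = 0+4 = 4
n=3,i=2: total = 4+5 = 9
n=3,i=3: total = 9+6 = 15
n=3,i=4: total = 15+7 = 22
n=3,i=5: total = 22+8 = 30
n=4,i=1: total = 30+5 = 35
n=4,i=2: total = 35+6 = 41
n=4,i=3: total = 41+7 = 48
n=4,i=4: total = 48+8 = 56
n=4,i=5: total = 56+9 = 65
n=5,i=1: total = 65+6 = 71
n=5,i=2: total = 71+7 = 78
n=5,i=3: total = 78+8 = 86
n=5,i=4: total = 86+9 = 95
n=5,i=5: total = 95+10 = 105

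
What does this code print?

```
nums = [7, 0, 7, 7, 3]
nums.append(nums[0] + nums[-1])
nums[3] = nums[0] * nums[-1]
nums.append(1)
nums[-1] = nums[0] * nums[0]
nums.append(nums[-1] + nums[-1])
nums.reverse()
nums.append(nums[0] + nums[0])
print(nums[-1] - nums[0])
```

98

append nums[0]+nums[-1] = 7+3 = 10 → [7, 0, 7, 7, 3, 10]
nums[3] = nums[0]*nums[-1] = 7*10 = 70 → [7, 0, 7, 70, 3, 10]
append 1 → [7, 0, 7, 70, 3, 10, 1]
nums[-1] = nums[0]*nums[0] = 7*7 = 49 → [7, 0, 7, 70, 3, 10, 49]
append nums[-1]+nums[-1] = 49+49 = 98 → [7, 0, 7, 70, 3, 10, 49, 98]
reverse → [98, 49, 10, 3, 70, 7, 0, 7]
append nums[0]+nums[0] = 98+98 = 196 → [98, 49, 10, 3, 70, 7, 0, 7, 196]
nums[-1]-nums[0] = 196-98 = 98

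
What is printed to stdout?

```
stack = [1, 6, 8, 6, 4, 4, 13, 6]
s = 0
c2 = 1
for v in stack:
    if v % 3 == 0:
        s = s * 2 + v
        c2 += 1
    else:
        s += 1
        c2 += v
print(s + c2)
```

v=1: not %3==0, s = 0+1 = 1; c2=2
v=6: %3==0, s = 1*2+6 = 8; c2=3
v=8: not %3==0, s = 8+1 = 9; c2=11
v=6: %3==0, s = 9*2+6 = 24; c2=12
v=4: not %3==0, s = 24+1 = 25; c2=16
v=4: not %3==0, s = 25+1 = 26; c2=20
v=13: not %3==0, s = 26+1 = 27; c2=33
v=6: %3==0, s = 27*2+6 = 60; c2=34
s+c2 = 60+34 = 94

94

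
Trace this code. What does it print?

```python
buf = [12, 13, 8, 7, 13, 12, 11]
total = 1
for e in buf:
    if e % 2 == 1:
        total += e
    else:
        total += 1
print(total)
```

e=12: not odd, total = 1+1 = 2
e=13: odd, total = 2+13 = 15
e=8: not odd, total = 15+1 = 16
e=7: odd, total = 16+7 = 23
e=13: odd, total = 23+13 = 36
e=12: not odd, total = 36+1 = 37
e=11: odd, total = 37+11 = 48

48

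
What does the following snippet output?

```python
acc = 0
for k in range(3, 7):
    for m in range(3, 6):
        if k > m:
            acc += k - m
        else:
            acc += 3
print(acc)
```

k=3,m=3: not 3>3, acc = 0+3 = 3
k=3,m=4: not 3>4, acc = 3+3 = 6
k=3,m=5: not 3>5, acc = 6+3 = 9
k=4,m=3: 4>3, acc = 9+1 = 10
k=4,m=4: not 4>4, acc = 10+3 = 13
k=4,m=5: not 4>5, acc = 13+3 = 16
k=5,m=3: 5>3, acc = 16+2 = 18
k=5,m=4: 5>4, acc = 18+1 = 19
k=5,m=5: not 5>5, acc = 19+3 = 22
k=6,m=3: 6>3, acc = 22+3 = 25
k=6,m=4: 6>4, acc = 25+2 = 27
k=6,m=5: 6>5, acc = 27+1 = 28

28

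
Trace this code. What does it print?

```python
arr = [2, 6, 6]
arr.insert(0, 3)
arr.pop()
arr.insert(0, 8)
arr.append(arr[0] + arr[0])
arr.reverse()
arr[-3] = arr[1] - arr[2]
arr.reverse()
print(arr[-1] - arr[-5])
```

8

insert 3 at 0 → [3, 2, 6, 6]
pop() removes 6 → [3, 2, 6]
insert 8 at 0 → [8, 3, 2, 6]
append arr[0]+arr[0] = 8+8 = 16 → [8, 3, 2, 6, 16]
reverse → [16, 6, 2, 3, 8]
arr[-3] = arr[1]-arr[2] = 6-2 = 4 → [16, 6, 4, 3, 8]
reverse → [8, 3, 4, 6, 16]
arr[-1]-arr[-5] = 16-8 = 8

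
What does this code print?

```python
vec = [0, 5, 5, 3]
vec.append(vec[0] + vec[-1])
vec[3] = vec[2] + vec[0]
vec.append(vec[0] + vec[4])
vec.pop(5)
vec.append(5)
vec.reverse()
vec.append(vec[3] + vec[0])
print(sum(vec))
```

33

append vec[0]+vec[-1] = 0+3 = 3 → [0, 5, 5, 3, 3]
vec[3] = vec[2]+vec[0] = 5+0 = 5 → [0, 5, 5, 5, 3]
append vec[0]+vec[4] = 0+3 = 3 → [0, 5, 5, 5, 3, 3]
pop(5) removes 3 → [0, 5, 5, 5, 3]
append 5 → [0, 5, 5, 5, 3, 5]
reverse → [5, 3, 5, 5, 5, 0]
append vec[3]+vec[0] = 5+5 = 10 → [5, 3, 5, 5, 5, 0, 10]
sum = 33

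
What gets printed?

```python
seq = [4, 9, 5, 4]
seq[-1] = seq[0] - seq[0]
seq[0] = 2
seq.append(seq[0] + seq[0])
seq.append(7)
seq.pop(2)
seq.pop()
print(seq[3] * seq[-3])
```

36

seq[-1] = seq[0]-seq[0] = 4-4 = 0 → [4, 9, 5, 0]
seq[0] = 2 → [2, 9, 5, 0]
append seq[0]+seq[0] = 2+2 = 4 → [2, 9, 5, 0, 4]
append 7 → [2, 9, 5, 0, 4, 7]
pop(2) removes 5 → [2, 9, 0, 4, 7]
pop() removes 7 → [2, 9, 0, 4]
seq[3]*seq[-3] = 4*9 = 36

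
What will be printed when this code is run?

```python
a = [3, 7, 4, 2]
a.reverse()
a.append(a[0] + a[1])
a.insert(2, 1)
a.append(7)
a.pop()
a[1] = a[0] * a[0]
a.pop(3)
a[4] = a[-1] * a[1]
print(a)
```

[2, 4, 1, 3, 24]

reverse → [2, 4, 7, 3]
append a[0]+a[1] = 2+4 = 6 → [2, 4, 7, 3, 6]
insert 1 at 2 → [2, 4, 1, 7, 3, 6]
append 7 → [2, 4, 1, 7, 3, 6, 7]
pop() removes 7 → [2, 4, 1, 7, 3, 6]
a[1] = a[0]*a[0] = 2*2 = 4 → [2, 4, 1, 7, 3, 6]
pop(3) removes 7 → [2, 4, 1, 3, 6]
a[4] = a[-1]*a[1] = 6*4 = 24 → [2, 4, 1, 3, 24]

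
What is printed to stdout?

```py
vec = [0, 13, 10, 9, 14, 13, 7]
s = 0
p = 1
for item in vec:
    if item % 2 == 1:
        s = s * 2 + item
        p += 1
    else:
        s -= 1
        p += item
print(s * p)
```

4205

item=0: not odd, s = 0-1 = -1; p=1
item=13: odd, s = (-1)*2+13 = 11; p=2
item=10: not odd, s = 11-1 = 10; p=12
item=9: odd, s = 10*2+9 = 29; p=13
item=14: not odd, s = 29-1 = 28; p=27
item=13: odd, s = 28*2+13 = 69; p=28
item=7: odd, s = 69*2+7 = 145; p=29
s*p = 145*29 = 4205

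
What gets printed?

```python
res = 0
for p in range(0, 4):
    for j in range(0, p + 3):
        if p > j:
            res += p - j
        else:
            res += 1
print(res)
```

p=0,j=0: not 0>0, res = 0+1 = 1
p=0,j=1: not 0>1, res = 1+1 = 2
p=0,j=2: not 0>2, res = 2+1 = 3
p=1,j=0: 1>0, res = 3+1 = 4
p=1,j=1: not 1>1, res = 4+1 = 5
p=1,j=2: not 1>2, res = 5+1 = 6
p=1,j=3: not 1>3, res = 6+1 = 7
p=2,j=0: 2>0, res = 7+2 = 9
p=2,j=1: 2>1, res = 9+1 = 10
p=2,j=2: not 2>2, res = 10+1 = 11
p=2,j=3: not 2>3, res = 11+1 = 12
p=2,j=4: not 2>4, res = 12+1 = 13
p=3,j=0: 3>0, res = 13+3 = 16
p=3,j=1: 3>1, res = 16+2 = 18
p=3,j=2: 3>2, res = 18+1 = 19
p=3,j=3: not 3>3, res = 19+1 = 20
p=3,j=4: not 3>4, res = 20+1 = 21
p=3,j=5: not 3>5, res = 21+1 = 22

22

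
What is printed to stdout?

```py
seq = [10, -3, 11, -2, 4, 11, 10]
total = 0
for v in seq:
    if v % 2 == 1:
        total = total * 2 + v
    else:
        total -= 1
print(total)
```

v=10: not odd, total = 0-1 = -1
v=-3: odd, total = (-1)*2+(-3) = -5
v=11: odd, total = (-5)*2+11 = 1
v=-2: not odd, total = 1-1 = 0
v=4: not odd, total = 0-1 = -1
v=11: odd, total = (-1)*2+11 = 9
v=10: not odd, total = 9-1 = 8

8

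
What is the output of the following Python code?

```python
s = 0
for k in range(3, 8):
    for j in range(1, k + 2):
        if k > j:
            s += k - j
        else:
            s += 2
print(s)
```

75

k=3,j=1: 3>1, s = 0+2 = 2
k=3,j=2: 3>2, s = 2+1 = 3
k=3,j=3: not 3>3, s = 3+2 = 5
k=3,j=4: not 3>4, s = 5+2 = 7
k=4,j=1: 4>1, s = 7+3 = 10
k=4,j=2: 4>2, s = 10+2 = 12
k=4,j=3: 4>3, s = 12+1 = 13
k=4,j=4: not 4>4, s = 13+2 = 15
k=4,j=5: not 4>5, s = 15+2 = 17
k=5,j=1: 5>1, s = 17+4 = 21
k=5,j=2: 5>2, s = 21+3 = 24
k=5,j=3: 5>3, s = 24+2 = 26
k=5,j=4: 5>4, s = 26+1 = 27
k=5,j=5: not 5>5, s = 27+2 = 29
k=5,j=6: not 5>6, s = 29+2 = 31
k=6,j=1: 6>1, s = 31+5 = 36
k=6,j=2: 6>2, s = 36+4 = 40
k=6,j=3: 6>3, s = 40+3 = 43
k=6,j=4: 6>4, s = 43+2 = 45
k=6,j=5: 6>5, s = 45+1 = 46
k=6,j=6: not 6>6, s = 46+2 = 48
k=6,j=7: not 6>7, s = 48+2 = 50
k=7,j=1: 7>1, s = 50+6 = 56
k=7,j=2: 7>2, s = 56+5 = 61
k=7,j=3: 7>3, s = 61+4 = 65
k=7,j=4: 7>4, s = 65+3 = 68
k=7,j=5: 7>5, s = 68+2 = 70
k=7,j=6: 7>6, s = 70+1 = 71
k=7,j=7: not 7>7, s = 71+2 = 73
k=7,j=8: not 7>8, s = 73+2 = 75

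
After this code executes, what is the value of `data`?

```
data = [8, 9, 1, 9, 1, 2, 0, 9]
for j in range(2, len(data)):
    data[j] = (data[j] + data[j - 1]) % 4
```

j=2: data[2] = (1+9)%4 = 2 → [8, 9, 2, 9, 1, 2, 0, 9]
j=3: data[3] = (9+2)%4 = 3 → [8, 9, 2, 3, 1, 2, 0, 9]
j=4: data[4] = (1+3)%4 = 0 → [8, 9, 2, 3, 0, 2, 0, 9]
j=5: data[5] = (2+0)%4 = 2 → [8, 9, 2, 3, 0, 2, 0, 9]
j=6: data[6] = (0+2)%4 = 2 → [8, 9, 2, 3, 0, 2, 2, 9]
j=7: data[7] = (9+2)%4 = 3 → [8, 9, 2, 3, 0, 2, 2, 3]

[8, 9, 2, 3, 0, 2, 2, 3]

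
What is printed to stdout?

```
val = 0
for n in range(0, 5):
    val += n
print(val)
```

n=0: val = 0+0 = 0
n=1: val = 0+1 = 1
n=2: val = 1+2 = 3
n=3: val = 3+3 = 6
n=4: val = 6+4 = 10

10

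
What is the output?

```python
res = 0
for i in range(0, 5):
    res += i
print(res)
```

i=0: res = 0+0 = 0
i=1: res = 0+1 = 1
i=2: res = 1+2 = 3
i=3: res = 3+3 = 6
i=4: res = 6+4 = 10

10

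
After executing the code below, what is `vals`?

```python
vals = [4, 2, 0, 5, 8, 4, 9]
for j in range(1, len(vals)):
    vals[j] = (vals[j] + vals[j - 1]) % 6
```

[4, 0, 0, 5, 1, 5, 2]

j=1: vals[1] = (2+4)%6 = 0 → [4, 0, 0, 5, 8, 4, 9]
j=2: vals[2] = (0+0)%6 = 0 → [4, 0, 0, 5, 8, 4, 9]
j=3: vals[3] = (5+0)%6 = 5 → [4, 0, 0, 5, 8, 4, 9]
j=4: vals[4] = (8+5)%6 = 1 → [4, 0, 0, 5, 1, 4, 9]
j=5: vals[5] = (4+1)%6 = 5 → [4, 0, 0, 5, 1, 5, 9]
j=6: vals[6] = (9+5)%6 = 2 → [4, 0, 0, 5, 1, 5, 2]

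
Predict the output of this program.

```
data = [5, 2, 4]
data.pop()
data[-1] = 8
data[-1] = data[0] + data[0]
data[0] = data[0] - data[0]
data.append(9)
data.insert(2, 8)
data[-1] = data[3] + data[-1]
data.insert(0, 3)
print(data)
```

[3, 0, 10, 8, 18]

pop() removes 4 → [5, 2]
data[-1] = 8 → [5, 8]
data[-1] = data[0]+data[0] = 5+5 = 10 → [5, 10]
data[0] = data[0]-data[0] = 5-5 = 0 → [0, 10]
append 9 → [0, 10, 9]
insert 8 at 2 → [0, 10, 8, 9]
data[-1] = data[3]+data[-1] = 9+9 = 18 → [0, 10, 8, 18]
insert 3 at 0 → [3, 0, 10, 8, 18]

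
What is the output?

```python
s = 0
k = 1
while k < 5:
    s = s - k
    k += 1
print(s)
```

-10

k=1: s = 0-1 = -1
k=2: s = (-1)-2 = -3
k=3: s = (-3)-3 = -6
k=4: s = (-6)-4 = -10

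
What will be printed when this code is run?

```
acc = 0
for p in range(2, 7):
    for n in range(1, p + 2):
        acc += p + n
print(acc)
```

190

p=2,n=1: acc = 0+3 = 3
p=2,n=2: acc = 3+4 = 7
p=2,n=3: acc = 7+5 = 12
p=3,n=1: acc = 12+4 = 16
p=3,n=2: acc = 16+5 = 21
p=3,n=3: acc = 21+6 = 27
p=3,n=4: acc = 27+7 = 34
p=4,n=1: acc = 34+5 = 39
p=4,n=2: acc = 39+6 = 45
p=4,n=3: acc = 45+7 = 52
p=4,n=4: acc = 52+8 = 60
p=4,n=5: acc = 60+9 = 69
p=5,n=1: acc = 69+6 = 75
p=5,n=2: acc = 75+7 = 82
p=5,n=3: acc = 82+8 = 90
p=5,n=4: acc = 90+9 = 99
p=5,n=5: acc = 99+10 = 109
p=5,n=6: acc = 109+11 = 120
p=6,n=1: acc = 120+7 = 127
p=6,n=2: acc = 127+8 = 135
p=6,n=3: acc = 135+9 = 144
p=6,n=4: acc = 144+10 = 154
p=6,n=5: acc = 154+11 = 165
p=6,n=6: acc = 165+12 = 177
p=6,n=7: acc = 177+13 = 190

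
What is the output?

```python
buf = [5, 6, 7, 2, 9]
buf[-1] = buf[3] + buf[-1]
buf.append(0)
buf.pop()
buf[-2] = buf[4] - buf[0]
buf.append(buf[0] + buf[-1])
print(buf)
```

[5, 6, 7, 6, 11, 16]

buf[-1] = buf[3]+buf[-1] = 2+9 = 11 → [5, 6, 7, 2, 11]
append 0 → [5, 6, 7, 2, 11, 0]
pop() removes 0 → [5, 6, 7, 2, 11]
buf[-2] = buf[4]-buf[0] = 11-5 = 6 → [5, 6, 7, 6, 11]
append buf[0]+buf[-1] = 5+11 = 16 → [5, 6, 7, 6, 11, 16]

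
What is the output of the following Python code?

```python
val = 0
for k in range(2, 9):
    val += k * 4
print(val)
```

140

k=2: val = 0+2*4 = 8
k=3: val = 8+3*4 = 20
k=4: val = 20+4*4 = 36
k=5: val = 36+5*4 = 56
k=6: val = 56+6*4 = 80
k=7: val = 80+7*4 = 108
k=8: val = 108+8*4 = 140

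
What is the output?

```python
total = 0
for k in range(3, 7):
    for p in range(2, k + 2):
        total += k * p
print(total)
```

k=3,p=2: total = 0+6 = 6
k=3,p=3: total = 6+9 = 15
k=3,p=4: total = 15+12 = 27
k=4,p=2: total = 27+8 = 35
k=4,p=3: total = 35+12 = 47
k=4,p=4: total = 47+16 = 63
k=4,p=5: total = 63+20 = 83
k=5,p=2: total = 83+10 = 93
k=5,p=3: total = 93+15 = 108
k=5,p=4: total = 108+20 = 128
k=5,p=5: total = 128+25 = 153
k=5,p=6: total = 153+30 = 183
k=6,p=2: total = 183+12 = 195
k=6,p=3: total = 195+18 = 213
k=6,p=4: total = 213+24 = 237
k=6,p=5: total = 237+30 = 267
k=6,p=6: total = 267+36 = 303
k=6,p=7: total = 303+42 = 345

345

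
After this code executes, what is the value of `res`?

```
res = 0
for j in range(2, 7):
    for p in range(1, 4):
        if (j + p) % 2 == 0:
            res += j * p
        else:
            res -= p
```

j=2,p=1: odd sum, res = 0-1 = -1
j=2,p=2: even sum, res = (-1)+4 = 3
j=2,p=3: odd sum, res = 3-3 = 0
j=3,p=1: even sum, res = 0+3 = 3
j=3,p=2: odd sum, res = 3-2 = 1
j=3,p=3: even sum, res = 1+9 = 10
j=4,p=1: odd sum, res = 10-1 = 9
j=4,p=2: even sum, res = 9+8 = 17
j=4,p=3: odd sum, res = 17-3 = 14
j=5,p=1: even sum, res = 14+5 = 19
j=5,p=2: odd sum, res = 19-2 = 17
j=5,p=3: even sum, res = 17+15 = 32
j=6,p=1: odd sum, res = 32-1 = 31
j=6,p=2: even sum, res = 31+12 = 43
j=6,p=3: odd sum, res = 43-3 = 40

40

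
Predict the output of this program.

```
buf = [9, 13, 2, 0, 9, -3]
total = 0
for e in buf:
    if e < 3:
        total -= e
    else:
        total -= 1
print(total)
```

-2

e=9: not <3, total = 0-1 = -1
e=13: not <3, total = (-1)-1 = -2
e=2: <3, total = (-2)-2 = -4
e=0: <3, total = (-4)-0 = -4
e=9: not <3, total = (-4)-1 = -5
e=-3: <3, total = (-5)-(-3) = -2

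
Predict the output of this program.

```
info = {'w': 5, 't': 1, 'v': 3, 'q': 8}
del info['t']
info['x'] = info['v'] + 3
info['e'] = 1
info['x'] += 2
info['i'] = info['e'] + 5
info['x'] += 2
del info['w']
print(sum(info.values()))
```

del 't' → {'w': 5, 'v': 3, 'q': 8}
info['x'] = info['v']+3 = 6 → {'w': 5, 'v': 3, 'q': 8, 'x': 6}
info['e'] = 1 → {'w': 5, 'v': 3, 'q': 8, 'x': 6, 'e': 1}
info['x'] = 6+2 = 8 → {'w': 5, 'v': 3, 'q': 8, 'x': 8, 'e': 1}
info['i'] = info['e']+5 = 6 → {'w': 5, 'v': 3, 'q': 8, 'x': 8, 'e': 1, 'i': 6}
info['x'] = 8+2 = 10 → {'w': 5, 'v': 3, 'q': 8, 'x': 10, 'e': 1, 'i': 6}
del 'w' → {'v': 3, 'q': 8, 'x': 10, 'e': 1, 'i': 6}
sum of values = 28

28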